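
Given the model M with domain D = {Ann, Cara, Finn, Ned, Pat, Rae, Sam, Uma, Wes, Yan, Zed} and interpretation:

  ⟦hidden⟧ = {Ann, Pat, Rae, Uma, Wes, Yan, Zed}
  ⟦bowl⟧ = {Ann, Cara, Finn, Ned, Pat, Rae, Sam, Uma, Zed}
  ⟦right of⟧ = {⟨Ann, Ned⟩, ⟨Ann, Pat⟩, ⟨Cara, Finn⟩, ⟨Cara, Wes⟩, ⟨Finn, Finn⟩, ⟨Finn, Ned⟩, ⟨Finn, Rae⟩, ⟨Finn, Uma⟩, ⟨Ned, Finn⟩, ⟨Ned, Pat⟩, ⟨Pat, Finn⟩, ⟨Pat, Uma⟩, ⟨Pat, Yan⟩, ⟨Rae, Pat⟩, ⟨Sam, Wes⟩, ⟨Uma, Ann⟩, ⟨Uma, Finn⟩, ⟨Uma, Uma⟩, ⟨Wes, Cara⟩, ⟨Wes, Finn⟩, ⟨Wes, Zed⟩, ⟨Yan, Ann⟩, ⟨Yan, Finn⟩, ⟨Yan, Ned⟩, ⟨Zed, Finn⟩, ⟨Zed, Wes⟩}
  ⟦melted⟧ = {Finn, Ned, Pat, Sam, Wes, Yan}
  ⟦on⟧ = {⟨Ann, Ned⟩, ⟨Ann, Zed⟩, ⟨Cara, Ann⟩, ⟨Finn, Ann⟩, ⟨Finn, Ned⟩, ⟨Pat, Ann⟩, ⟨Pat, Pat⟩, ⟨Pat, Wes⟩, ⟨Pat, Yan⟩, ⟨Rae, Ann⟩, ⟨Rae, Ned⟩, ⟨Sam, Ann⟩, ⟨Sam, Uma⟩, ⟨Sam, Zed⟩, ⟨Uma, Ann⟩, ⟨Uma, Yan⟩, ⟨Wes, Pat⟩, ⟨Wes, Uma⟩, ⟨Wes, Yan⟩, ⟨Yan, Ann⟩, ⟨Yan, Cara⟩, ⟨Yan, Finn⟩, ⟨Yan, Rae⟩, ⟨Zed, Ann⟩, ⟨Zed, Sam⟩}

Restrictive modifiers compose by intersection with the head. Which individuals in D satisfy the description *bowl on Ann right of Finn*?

{Cara, Finn, Pat, Uma, Zed}

⟦on Ann⟧ = {x : ⟨x, Ann⟩ ∈ ⟦on⟧} = {Cara, Finn, Pat, Rae, Sam, Uma, Yan, Zed}
⟦right of Finn⟧ = {x : ⟨x, Finn⟩ ∈ ⟦right of⟧} = {Cara, Finn, Ned, Pat, Uma, Wes, Yan, Zed}
⟦bowl⟧ = {Ann, Cara, Finn, Ned, Pat, Rae, Sam, Uma, Zed}
… ∩ ⟦on Ann⟧ = {Ann, Cara, Finn, Ned, Pat, Rae, Sam, Uma, Zed} ∩ {Cara, Finn, Pat, Rae, Sam, Uma, Yan, Zed} = {Cara, Finn, Pat, Rae, Sam, Uma, Zed}
… ∩ ⟦right of Finn⟧ = {Cara, Finn, Pat, Rae, Sam, Uma, Zed} ∩ {Cara, Finn, Ned, Pat, Uma, Wes, Yan, Zed} = {Cara, Finn, Pat, Uma, Zed}
So ⟦bowl on Ann right of Finn⟧ = {Cara, Finn, Pat, Uma, Zed}.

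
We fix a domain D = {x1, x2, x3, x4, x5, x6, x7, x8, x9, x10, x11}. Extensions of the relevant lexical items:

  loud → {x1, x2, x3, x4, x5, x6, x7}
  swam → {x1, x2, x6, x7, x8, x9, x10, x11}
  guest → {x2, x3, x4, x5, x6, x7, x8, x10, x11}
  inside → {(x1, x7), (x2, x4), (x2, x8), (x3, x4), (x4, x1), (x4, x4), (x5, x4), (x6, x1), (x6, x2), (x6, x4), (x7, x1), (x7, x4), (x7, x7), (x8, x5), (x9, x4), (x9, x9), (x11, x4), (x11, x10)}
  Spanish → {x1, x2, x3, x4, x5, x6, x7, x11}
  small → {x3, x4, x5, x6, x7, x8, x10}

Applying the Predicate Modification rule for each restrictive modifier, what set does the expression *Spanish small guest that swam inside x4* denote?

{x6, x7}

⟦that swam⟧ = ⟦swam⟧ = {x1, x2, x6, x7, x8, x9, x10, x11}
⟦inside x4⟧ = {x : ⟨x, x4⟩ ∈ ⟦inside⟧} = {x2, x3, x4, x5, x6, x7, x9, x11}
⟦guest⟧ = {x2, x3, x4, x5, x6, x7, x8, x10, x11}
… ∩ ⟦that swam⟧ = {x2, x3, x4, x5, x6, x7, x8, x10, x11} ∩ {x1, x2, x6, x7, x8, x9, x10, x11} = {x2, x6, x7, x8, x10, x11}
… ∩ ⟦inside x4⟧ = {x2, x6, x7, x8, x10, x11} ∩ {x2, x3, x4, x5, x6, x7, x9, x11} = {x2, x6, x7, x11}
… ∩ ⟦Spanish⟧ = {x2, x6, x7, x11} ∩ {x1, x2, x3, x4, x5, x6, x7, x11} = {x2, x6, x7, x11}
… ∩ ⟦small⟧ = {x2, x6, x7, x11} ∩ {x3, x4, x5, x6, x7, x8, x10} = {x6, x7}
So ⟦Spanish small guest that swam inside x4⟧ = {x6, x7}.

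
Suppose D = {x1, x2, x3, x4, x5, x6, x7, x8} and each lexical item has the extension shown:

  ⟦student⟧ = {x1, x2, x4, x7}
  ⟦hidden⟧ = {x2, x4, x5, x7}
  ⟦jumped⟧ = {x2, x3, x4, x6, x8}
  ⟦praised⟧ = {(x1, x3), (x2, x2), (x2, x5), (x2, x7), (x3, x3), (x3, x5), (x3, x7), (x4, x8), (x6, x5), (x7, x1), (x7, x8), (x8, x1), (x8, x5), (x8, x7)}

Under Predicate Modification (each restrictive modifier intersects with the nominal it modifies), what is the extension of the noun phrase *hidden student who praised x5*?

⟦who praised x5⟧ = {x : ⟨x, x5⟩ ∈ ⟦praised⟧} = {x2, x3, x6, x8}
⟦student⟧ = {x1, x2, x4, x7}
… ∩ ⟦who praised x5⟧ = {x1, x2, x4, x7} ∩ {x2, x3, x6, x8} = {x2}
… ∩ ⟦hidden⟧ = {x2} ∩ {x2, x4, x5, x7} = {x2}
So ⟦hidden student who praised x5⟧ = {x2}.

{x2}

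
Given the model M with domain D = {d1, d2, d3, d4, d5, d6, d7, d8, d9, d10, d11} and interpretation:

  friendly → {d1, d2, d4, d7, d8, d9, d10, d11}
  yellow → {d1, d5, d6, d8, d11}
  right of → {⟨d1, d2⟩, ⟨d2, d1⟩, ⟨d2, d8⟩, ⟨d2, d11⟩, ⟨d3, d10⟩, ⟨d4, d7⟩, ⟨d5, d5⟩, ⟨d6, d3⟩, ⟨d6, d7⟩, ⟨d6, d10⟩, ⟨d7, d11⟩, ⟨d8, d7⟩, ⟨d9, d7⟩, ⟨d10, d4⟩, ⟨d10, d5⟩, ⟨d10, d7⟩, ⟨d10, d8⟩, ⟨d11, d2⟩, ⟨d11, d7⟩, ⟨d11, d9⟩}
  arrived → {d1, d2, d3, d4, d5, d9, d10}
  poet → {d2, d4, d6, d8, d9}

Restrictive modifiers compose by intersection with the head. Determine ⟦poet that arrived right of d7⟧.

{d4, d9}

⟦that arrived⟧ = ⟦arrived⟧ = {d1, d2, d3, d4, d5, d9, d10}
⟦right of d7⟧ = {x : ⟨x, d7⟩ ∈ ⟦right of⟧} = {d4, d6, d8, d9, d10, d11}
⟦poet⟧ = {d2, d4, d6, d8, d9}
… ∩ ⟦that arrived⟧ = {d2, d4, d6, d8, d9} ∩ {d1, d2, d3, d4, d5, d9, d10} = {d2, d4, d9}
… ∩ ⟦right of d7⟧ = {d2, d4, d9} ∩ {d4, d6, d8, d9, d10, d11} = {d4, d9}
So ⟦poet that arrived right of d7⟧ = {d4, d9}.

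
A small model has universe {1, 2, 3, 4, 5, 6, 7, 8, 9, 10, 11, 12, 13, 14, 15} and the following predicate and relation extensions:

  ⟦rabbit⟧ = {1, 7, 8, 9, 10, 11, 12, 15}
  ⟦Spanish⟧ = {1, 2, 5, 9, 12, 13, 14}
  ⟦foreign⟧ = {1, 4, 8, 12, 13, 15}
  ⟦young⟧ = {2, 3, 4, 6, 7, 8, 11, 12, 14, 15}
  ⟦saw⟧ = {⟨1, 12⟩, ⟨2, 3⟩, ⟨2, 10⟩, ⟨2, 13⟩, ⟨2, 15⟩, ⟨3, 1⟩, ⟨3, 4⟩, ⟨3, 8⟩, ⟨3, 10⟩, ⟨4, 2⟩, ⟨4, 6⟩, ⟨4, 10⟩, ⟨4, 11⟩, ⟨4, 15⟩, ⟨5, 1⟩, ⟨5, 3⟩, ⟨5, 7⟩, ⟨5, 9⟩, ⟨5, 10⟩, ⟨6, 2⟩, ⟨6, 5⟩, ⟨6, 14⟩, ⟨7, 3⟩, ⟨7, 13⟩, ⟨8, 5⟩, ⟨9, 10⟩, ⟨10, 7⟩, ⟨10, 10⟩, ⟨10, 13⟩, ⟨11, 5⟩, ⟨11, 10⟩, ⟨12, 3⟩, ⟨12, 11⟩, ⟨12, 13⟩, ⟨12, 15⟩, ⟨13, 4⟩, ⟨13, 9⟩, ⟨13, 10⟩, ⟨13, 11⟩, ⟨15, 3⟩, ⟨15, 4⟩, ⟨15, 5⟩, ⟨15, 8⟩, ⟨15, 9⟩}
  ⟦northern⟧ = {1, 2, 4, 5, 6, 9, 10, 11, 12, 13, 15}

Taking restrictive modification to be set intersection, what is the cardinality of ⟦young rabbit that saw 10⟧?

1

⟦that saw 10⟧ = {x : ⟨x, 10⟩ ∈ ⟦saw⟧} = {2, 3, 4, 5, 9, 10, 11, 13}
⟦rabbit⟧ = {1, 7, 8, 9, 10, 11, 12, 15}
… ∩ ⟦that saw 10⟧ = {1, 7, 8, 9, 10, 11, 12, 15} ∩ {2, 3, 4, 5, 9, 10, 11, 13} = {9, 10, 11}
… ∩ ⟦young⟧ = {9, 10, 11} ∩ {2, 3, 4, 6, 7, 8, 11, 12, 14, 15} = {11}
⟦young rabbit that saw 10⟧ = {11}, so the cardinality is 1.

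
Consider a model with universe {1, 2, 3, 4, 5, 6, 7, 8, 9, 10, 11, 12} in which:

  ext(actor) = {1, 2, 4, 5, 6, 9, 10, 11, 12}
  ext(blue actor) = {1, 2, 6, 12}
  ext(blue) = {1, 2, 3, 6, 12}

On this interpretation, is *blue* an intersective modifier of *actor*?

⟦blue⟧ ∩ ⟦actor⟧ = {1, 2, 3, 6, 12} ∩ {1, 2, 4, 5, 6, 9, 10, 11, 12} = {1, 2, 6, 12}
Observed ⟦blue actor⟧ = {1, 2, 6, 12}.
These coincide, so the modifier is intersective here.

yes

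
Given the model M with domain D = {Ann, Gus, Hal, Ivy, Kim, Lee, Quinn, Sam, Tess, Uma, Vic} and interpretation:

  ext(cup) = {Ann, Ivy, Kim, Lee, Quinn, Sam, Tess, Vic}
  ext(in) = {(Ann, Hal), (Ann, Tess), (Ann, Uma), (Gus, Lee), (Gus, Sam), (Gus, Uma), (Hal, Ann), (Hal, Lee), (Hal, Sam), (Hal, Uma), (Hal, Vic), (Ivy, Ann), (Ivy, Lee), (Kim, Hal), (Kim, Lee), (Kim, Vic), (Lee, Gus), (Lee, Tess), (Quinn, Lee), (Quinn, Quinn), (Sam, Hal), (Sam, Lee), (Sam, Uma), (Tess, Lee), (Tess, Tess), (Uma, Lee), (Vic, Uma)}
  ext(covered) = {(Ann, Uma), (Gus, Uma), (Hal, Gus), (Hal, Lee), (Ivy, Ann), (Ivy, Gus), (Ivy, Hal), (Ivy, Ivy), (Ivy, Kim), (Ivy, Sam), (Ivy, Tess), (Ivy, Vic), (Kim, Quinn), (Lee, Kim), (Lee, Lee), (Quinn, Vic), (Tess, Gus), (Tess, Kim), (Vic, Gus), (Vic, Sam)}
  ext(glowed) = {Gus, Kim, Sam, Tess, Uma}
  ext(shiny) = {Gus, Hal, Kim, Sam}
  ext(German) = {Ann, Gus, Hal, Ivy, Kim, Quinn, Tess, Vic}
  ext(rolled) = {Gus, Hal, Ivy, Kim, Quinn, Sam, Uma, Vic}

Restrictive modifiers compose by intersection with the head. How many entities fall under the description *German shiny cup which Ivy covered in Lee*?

⟦which Ivy covered⟧ = {x : ⟨Ivy, x⟩ ∈ ⟦covered⟧} = {Ann, Gus, Hal, Ivy, Kim, Sam, Tess, Vic}
⟦in Lee⟧ = {x : ⟨x, Lee⟩ ∈ ⟦in⟧} = {Gus, Hal, Ivy, Kim, Quinn, Sam, Tess, Uma}
⟦cup⟧ = {Ann, Ivy, Kim, Lee, Quinn, Sam, Tess, Vic}
… ∩ ⟦which Ivy covered⟧ = {Ann, Ivy, Kim, Lee, Quinn, Sam, Tess, Vic} ∩ {Ann, Gus, Hal, Ivy, Kim, Sam, Tess, Vic} = {Ann, Ivy, Kim, Sam, Tess, Vic}
… ∩ ⟦in Lee⟧ = {Ann, Ivy, Kim, Sam, Tess, Vic} ∩ {Gus, Hal, Ivy, Kim, Quinn, Sam, Tess, Uma} = {Ivy, Kim, Sam, Tess}
… ∩ ⟦German⟧ = {Ivy, Kim, Sam, Tess} ∩ {Ann, Gus, Hal, Ivy, Kim, Quinn, Tess, Vic} = {Ivy, Kim, Tess}
… ∩ ⟦shiny⟧ = {Ivy, Kim, Tess} ∩ {Gus, Hal, Kim, Sam} = {Kim}
⟦German shiny cup which Ivy covered in Lee⟧ = {Kim}, so the cardinality is 1.

1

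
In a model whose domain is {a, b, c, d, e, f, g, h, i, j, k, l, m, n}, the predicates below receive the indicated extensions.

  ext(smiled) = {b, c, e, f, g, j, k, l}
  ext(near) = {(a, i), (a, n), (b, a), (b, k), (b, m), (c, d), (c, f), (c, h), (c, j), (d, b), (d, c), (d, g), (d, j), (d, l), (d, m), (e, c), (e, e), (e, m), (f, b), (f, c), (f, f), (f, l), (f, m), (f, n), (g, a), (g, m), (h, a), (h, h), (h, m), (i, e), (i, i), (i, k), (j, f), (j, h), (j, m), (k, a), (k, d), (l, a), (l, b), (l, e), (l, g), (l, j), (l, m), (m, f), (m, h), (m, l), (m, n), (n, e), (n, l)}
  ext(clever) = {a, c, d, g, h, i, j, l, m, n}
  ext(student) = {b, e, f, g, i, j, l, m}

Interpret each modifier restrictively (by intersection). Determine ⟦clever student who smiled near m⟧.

{g, j, l}

⟦who smiled⟧ = ⟦smiled⟧ = {b, c, e, f, g, j, k, l}
⟦near m⟧ = {x : ⟨x, m⟩ ∈ ⟦near⟧} = {b, d, e, f, g, h, j, l}
⟦student⟧ = {b, e, f, g, i, j, l, m}
… ∩ ⟦who smiled⟧ = {b, e, f, g, i, j, l, m} ∩ {b, c, e, f, g, j, k, l} = {b, e, f, g, j, l}
… ∩ ⟦near m⟧ = {b, e, f, g, j, l} ∩ {b, d, e, f, g, h, j, l} = {b, e, f, g, j, l}
… ∩ ⟦clever⟧ = {b, e, f, g, j, l} ∩ {a, c, d, g, h, i, j, l, m, n} = {g, j, l}
So ⟦clever student who smiled near m⟧ = {g, j, l}.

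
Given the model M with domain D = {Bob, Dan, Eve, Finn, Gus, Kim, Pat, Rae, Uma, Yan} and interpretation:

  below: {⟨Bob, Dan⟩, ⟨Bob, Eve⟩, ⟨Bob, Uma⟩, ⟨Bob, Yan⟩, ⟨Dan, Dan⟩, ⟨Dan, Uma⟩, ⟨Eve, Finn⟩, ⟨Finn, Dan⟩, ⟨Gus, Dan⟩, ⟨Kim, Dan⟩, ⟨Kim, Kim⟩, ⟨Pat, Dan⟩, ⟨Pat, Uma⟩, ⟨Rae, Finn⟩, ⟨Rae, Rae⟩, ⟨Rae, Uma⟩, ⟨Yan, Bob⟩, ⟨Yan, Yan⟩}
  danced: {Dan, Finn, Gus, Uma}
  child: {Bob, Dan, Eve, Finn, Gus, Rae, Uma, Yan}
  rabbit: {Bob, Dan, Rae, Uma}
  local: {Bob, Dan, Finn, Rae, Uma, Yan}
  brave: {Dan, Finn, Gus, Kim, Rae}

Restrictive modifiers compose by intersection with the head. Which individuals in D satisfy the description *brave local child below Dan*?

{Dan, Finn}

⟦below Dan⟧ = {x : ⟨x, Dan⟩ ∈ ⟦below⟧} = {Bob, Dan, Finn, Gus, Kim, Pat}
⟦child⟧ = {Bob, Dan, Eve, Finn, Gus, Rae, Uma, Yan}
… ∩ ⟦below Dan⟧ = {Bob, Dan, Eve, Finn, Gus, Rae, Uma, Yan} ∩ {Bob, Dan, Finn, Gus, Kim, Pat} = {Bob, Dan, Finn, Gus}
… ∩ ⟦brave⟧ = {Bob, Dan, Finn, Gus} ∩ {Dan, Finn, Gus, Kim, Rae} = {Dan, Finn, Gus}
… ∩ ⟦local⟧ = {Dan, Finn, Gus} ∩ {Bob, Dan, Finn, Rae, Uma, Yan} = {Dan, Finn}
So ⟦brave local child below Dan⟧ = {Dan, Finn}.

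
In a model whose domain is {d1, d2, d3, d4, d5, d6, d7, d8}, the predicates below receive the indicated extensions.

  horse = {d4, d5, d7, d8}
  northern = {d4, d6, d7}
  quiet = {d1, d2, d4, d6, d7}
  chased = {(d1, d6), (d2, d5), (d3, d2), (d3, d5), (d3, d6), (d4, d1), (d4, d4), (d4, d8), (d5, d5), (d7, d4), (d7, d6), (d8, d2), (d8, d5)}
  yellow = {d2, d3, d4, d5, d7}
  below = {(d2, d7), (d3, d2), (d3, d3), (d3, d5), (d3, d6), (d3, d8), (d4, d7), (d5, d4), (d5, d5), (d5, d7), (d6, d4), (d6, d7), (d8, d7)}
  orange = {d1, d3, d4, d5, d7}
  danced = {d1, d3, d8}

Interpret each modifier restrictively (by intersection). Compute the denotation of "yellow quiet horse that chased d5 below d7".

⟦that chased d5⟧ = {x : ⟨x, d5⟩ ∈ ⟦chased⟧} = {d2, d3, d5, d8}
⟦below d7⟧ = {x : ⟨x, d7⟩ ∈ ⟦below⟧} = {d2, d4, d5, d6, d8}
⟦horse⟧ = {d4, d5, d7, d8}
… ∩ ⟦that chased d5⟧ = {d4, d5, d7, d8} ∩ {d2, d3, d5, d8} = {d5, d8}
… ∩ ⟦below d7⟧ = {d5, d8} ∩ {d2, d4, d5, d6, d8} = {d5, d8}
… ∩ ⟦yellow⟧ = {d5, d8} ∩ {d2, d3, d4, d5, d7} = {d5}
… ∩ ⟦quiet⟧ = {d5} ∩ {d1, d2, d4, d6, d7} = ∅
So ⟦yellow quiet horse that chased d5 below d7⟧ = {}.

{}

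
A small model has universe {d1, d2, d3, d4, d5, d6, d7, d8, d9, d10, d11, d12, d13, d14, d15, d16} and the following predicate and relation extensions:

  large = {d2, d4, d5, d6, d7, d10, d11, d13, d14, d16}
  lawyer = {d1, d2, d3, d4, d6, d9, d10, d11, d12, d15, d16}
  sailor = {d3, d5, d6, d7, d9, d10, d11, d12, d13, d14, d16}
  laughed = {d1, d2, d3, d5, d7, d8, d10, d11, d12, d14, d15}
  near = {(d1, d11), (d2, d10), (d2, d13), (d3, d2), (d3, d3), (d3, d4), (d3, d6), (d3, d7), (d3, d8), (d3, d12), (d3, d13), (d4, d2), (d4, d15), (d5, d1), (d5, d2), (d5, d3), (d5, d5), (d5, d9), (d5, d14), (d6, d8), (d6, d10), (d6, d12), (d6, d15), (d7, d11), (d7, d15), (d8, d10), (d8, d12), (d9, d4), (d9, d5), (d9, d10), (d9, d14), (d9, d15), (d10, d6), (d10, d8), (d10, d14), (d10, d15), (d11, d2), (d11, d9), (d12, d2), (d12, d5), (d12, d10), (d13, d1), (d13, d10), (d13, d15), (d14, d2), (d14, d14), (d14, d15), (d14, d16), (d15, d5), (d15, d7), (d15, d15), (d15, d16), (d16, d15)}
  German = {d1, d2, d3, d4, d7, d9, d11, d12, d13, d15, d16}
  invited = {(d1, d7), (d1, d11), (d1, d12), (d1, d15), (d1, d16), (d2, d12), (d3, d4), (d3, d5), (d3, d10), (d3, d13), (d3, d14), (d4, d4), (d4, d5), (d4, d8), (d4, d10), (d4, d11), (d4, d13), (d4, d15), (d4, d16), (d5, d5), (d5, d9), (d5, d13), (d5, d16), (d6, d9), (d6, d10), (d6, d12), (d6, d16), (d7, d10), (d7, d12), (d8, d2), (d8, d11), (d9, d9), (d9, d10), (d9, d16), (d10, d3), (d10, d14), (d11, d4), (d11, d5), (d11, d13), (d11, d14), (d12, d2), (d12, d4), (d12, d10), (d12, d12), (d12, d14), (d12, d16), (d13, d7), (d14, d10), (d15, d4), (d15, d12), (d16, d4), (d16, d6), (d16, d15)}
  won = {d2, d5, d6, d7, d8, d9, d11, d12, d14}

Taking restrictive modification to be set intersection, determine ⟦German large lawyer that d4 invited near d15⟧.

{d4, d16}

⟦that d4 invited⟧ = {x : ⟨d4, x⟩ ∈ ⟦invited⟧} = {d4, d5, d8, d10, d11, d13, d15, d16}
⟦near d15⟧ = {x : ⟨x, d15⟩ ∈ ⟦near⟧} = {d4, d6, d7, d9, d10, d13, d14, d15, d16}
⟦lawyer⟧ = {d1, d2, d3, d4, d6, d9, d10, d11, d12, d15, d16}
… ∩ ⟦that d4 invited⟧ = {d1, d2, d3, d4, d6, d9, d10, d11, d12, d15, d16} ∩ {d4, d5, d8, d10, d11, d13, d15, d16} = {d4, d10, d11, d15, d16}
… ∩ ⟦near d15⟧ = {d4, d10, d11, d15, d16} ∩ {d4, d6, d7, d9, d10, d13, d14, d15, d16} = {d4, d10, d15, d16}
… ∩ ⟦German⟧ = {d4, d10, d15, d16} ∩ {d1, d2, d3, d4, d7, d9, d11, d12, d13, d15, d16} = {d4, d15, d16}
… ∩ ⟦large⟧ = {d4, d15, d16} ∩ {d2, d4, d5, d6, d7, d10, d11, d13, d14, d16} = {d4, d16}
So ⟦German large lawyer that d4 invited near d15⟧ = {d4, d16}.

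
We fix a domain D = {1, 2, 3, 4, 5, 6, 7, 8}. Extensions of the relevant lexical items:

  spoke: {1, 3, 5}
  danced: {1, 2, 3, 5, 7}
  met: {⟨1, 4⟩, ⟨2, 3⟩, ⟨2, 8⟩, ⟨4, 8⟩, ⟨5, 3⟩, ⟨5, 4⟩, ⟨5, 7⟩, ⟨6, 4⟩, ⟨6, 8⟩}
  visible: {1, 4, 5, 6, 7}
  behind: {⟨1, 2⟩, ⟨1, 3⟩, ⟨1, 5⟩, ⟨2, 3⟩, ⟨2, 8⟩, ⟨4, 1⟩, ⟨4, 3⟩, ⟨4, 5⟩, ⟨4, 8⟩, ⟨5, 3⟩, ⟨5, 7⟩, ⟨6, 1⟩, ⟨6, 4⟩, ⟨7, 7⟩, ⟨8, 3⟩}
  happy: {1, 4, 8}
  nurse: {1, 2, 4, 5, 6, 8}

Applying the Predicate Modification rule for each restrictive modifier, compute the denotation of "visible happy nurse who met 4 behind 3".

{1}

⟦who met 4⟧ = {x : ⟨x, 4⟩ ∈ ⟦met⟧} = {1, 5, 6}
⟦behind 3⟧ = {x : ⟨x, 3⟩ ∈ ⟦behind⟧} = {1, 2, 4, 5, 8}
⟦nurse⟧ = {1, 2, 4, 5, 6, 8}
… ∩ ⟦who met 4⟧ = {1, 2, 4, 5, 6, 8} ∩ {1, 5, 6} = {1, 5, 6}
… ∩ ⟦behind 3⟧ = {1, 5, 6} ∩ {1, 2, 4, 5, 8} = {1, 5}
… ∩ ⟦visible⟧ = {1, 5} ∩ {1, 4, 5, 6, 7} = {1, 5}
… ∩ ⟦happy⟧ = {1, 5} ∩ {1, 4, 8} = {1}
So ⟦visible happy nurse who met 4 behind 3⟧ = {1}.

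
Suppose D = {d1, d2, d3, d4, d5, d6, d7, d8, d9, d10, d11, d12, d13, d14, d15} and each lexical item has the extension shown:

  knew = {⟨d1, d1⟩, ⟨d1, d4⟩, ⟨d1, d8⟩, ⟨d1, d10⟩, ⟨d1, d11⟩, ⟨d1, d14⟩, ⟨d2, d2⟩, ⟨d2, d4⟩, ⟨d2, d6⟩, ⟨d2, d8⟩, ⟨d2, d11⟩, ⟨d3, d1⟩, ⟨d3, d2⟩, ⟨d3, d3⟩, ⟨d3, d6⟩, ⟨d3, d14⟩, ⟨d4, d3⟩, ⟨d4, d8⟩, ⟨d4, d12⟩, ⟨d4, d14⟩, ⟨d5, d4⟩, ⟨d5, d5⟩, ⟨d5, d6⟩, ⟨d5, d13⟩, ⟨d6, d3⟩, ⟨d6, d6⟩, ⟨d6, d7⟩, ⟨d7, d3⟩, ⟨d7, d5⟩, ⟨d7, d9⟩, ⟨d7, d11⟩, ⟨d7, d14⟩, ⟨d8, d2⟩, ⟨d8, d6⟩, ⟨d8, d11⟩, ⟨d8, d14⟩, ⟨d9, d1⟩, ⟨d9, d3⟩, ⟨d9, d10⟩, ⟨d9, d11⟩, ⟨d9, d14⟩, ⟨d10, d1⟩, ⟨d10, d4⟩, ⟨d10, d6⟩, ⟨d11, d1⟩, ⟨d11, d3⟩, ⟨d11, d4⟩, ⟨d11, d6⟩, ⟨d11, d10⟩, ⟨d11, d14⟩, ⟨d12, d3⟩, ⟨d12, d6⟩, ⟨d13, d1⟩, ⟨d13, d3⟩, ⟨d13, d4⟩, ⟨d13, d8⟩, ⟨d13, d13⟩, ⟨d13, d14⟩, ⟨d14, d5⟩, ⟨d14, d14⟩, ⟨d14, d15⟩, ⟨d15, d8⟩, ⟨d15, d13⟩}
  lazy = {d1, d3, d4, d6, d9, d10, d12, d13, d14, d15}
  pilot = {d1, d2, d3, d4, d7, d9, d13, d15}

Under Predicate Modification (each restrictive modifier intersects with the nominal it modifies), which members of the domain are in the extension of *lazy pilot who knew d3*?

{d3, d4, d9, d13}

⟦who knew d3⟧ = {x : ⟨x, d3⟩ ∈ ⟦knew⟧} = {d3, d4, d6, d7, d9, d11, d12, d13}
⟦pilot⟧ = {d1, d2, d3, d4, d7, d9, d13, d15}
… ∩ ⟦who knew d3⟧ = {d1, d2, d3, d4, d7, d9, d13, d15} ∩ {d3, d4, d6, d7, d9, d11, d12, d13} = {d3, d4, d7, d9, d13}
… ∩ ⟦lazy⟧ = {d3, d4, d7, d9, d13} ∩ {d1, d3, d4, d6, d9, d10, d12, d13, d14, d15} = {d3, d4, d9, d13}
So ⟦lazy pilot who knew d3⟧ = {d3, d4, d9, d13}.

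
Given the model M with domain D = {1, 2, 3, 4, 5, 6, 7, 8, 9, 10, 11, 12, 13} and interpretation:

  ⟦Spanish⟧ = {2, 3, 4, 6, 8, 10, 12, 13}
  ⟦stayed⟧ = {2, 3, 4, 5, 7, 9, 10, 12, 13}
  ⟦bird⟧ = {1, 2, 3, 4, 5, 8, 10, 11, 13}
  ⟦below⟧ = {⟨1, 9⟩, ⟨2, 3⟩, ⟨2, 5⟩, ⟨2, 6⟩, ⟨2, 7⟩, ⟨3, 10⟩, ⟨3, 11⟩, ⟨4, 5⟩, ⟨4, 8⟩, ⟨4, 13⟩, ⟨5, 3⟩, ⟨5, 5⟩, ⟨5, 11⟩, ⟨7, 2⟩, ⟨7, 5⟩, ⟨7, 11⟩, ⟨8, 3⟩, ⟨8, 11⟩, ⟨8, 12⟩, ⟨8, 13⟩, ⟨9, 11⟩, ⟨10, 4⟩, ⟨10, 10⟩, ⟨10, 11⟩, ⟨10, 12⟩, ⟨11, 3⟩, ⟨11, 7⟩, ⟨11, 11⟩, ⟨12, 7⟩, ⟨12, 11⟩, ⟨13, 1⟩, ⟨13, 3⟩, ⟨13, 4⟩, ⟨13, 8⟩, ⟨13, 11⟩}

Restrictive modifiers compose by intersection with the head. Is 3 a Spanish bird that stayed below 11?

yes

⟦that stayed⟧ = ⟦stayed⟧ = {2, 3, 4, 5, 7, 9, 10, 12, 13}
⟦below 11⟧ = {x : ⟨x, 11⟩ ∈ ⟦below⟧} = {3, 5, 7, 8, 9, 10, 11, 12, 13}
⟦bird⟧ = {1, 2, 3, 4, 5, 8, 10, 11, 13}
… ∩ ⟦that stayed⟧ = {1, 2, 3, 4, 5, 8, 10, 11, 13} ∩ {2, 3, 4, 5, 7, 9, 10, 12, 13} = {2, 3, 4, 5, 10, 13}
… ∩ ⟦below 11⟧ = {2, 3, 4, 5, 10, 13} ∩ {3, 5, 7, 8, 9, 10, 11, 12, 13} = {3, 5, 10, 13}
… ∩ ⟦Spanish⟧ = {3, 5, 10, 13} ∩ {2, 3, 4, 6, 8, 10, 12, 13} = {3, 10, 13}
⟦Spanish bird that stayed below 11⟧ = {3, 10, 13}; 3 ∈ this set.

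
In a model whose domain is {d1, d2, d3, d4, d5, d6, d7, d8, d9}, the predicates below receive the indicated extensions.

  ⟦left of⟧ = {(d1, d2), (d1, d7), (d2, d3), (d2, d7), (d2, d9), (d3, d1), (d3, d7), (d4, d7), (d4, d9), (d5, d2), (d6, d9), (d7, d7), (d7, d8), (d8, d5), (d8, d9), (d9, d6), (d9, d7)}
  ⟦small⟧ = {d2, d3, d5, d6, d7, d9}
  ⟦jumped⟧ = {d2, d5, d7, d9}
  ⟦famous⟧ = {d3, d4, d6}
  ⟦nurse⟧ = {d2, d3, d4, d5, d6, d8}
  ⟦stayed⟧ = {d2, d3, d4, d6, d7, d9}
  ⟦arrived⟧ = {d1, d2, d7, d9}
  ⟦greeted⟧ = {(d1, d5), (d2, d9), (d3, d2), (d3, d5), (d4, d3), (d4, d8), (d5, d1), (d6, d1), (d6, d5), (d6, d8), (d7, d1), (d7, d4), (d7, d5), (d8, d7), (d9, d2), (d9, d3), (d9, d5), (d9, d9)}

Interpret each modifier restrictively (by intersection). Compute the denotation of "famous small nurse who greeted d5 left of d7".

{d3}

⟦who greeted d5⟧ = {x : ⟨x, d5⟩ ∈ ⟦greeted⟧} = {d1, d3, d6, d7, d9}
⟦left of d7⟧ = {x : ⟨x, d7⟩ ∈ ⟦left of⟧} = {d1, d2, d3, d4, d7, d9}
⟦nurse⟧ = {d2, d3, d4, d5, d6, d8}
… ∩ ⟦who greeted d5⟧ = {d2, d3, d4, d5, d6, d8} ∩ {d1, d3, d6, d7, d9} = {d3, d6}
… ∩ ⟦left of d7⟧ = {d3, d6} ∩ {d1, d2, d3, d4, d7, d9} = {d3}
… ∩ ⟦famous⟧ = {d3} ∩ {d3, d4, d6} = {d3}
… ∩ ⟦small⟧ = {d3} ∩ {d2, d3, d5, d6, d7, d9} = {d3}
So ⟦famous small nurse who greeted d5 left of d7⟧ = {d3}.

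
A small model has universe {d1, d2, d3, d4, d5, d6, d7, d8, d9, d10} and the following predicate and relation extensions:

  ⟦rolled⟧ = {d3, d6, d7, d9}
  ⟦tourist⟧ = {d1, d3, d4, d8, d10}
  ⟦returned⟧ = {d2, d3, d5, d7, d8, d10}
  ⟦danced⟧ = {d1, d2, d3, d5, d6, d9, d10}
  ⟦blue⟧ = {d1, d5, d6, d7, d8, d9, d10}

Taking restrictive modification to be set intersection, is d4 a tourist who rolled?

⟦who rolled⟧ = ⟦rolled⟧ = {d3, d6, d7, d9}
⟦tourist⟧ = {d1, d3, d4, d8, d10}
… ∩ ⟦who rolled⟧ = {d1, d3, d4, d8, d10} ∩ {d3, d6, d7, d9} = {d3}
⟦tourist who rolled⟧ = {d3}; d4 ∉ this set.

no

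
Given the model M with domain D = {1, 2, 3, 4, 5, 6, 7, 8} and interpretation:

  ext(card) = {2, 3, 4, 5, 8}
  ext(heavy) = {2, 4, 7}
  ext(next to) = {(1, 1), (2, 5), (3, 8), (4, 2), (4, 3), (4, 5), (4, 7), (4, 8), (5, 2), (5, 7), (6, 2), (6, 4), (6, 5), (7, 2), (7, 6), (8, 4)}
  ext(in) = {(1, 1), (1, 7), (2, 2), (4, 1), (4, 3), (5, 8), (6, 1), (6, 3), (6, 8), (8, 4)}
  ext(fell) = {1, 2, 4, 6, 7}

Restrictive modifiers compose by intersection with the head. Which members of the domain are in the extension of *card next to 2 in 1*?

{4}

⟦next to 2⟧ = {x : ⟨x, 2⟩ ∈ ⟦next to⟧} = {4, 5, 6, 7}
⟦in 1⟧ = {x : ⟨x, 1⟩ ∈ ⟦in⟧} = {1, 4, 6}
⟦card⟧ = {2, 3, 4, 5, 8}
… ∩ ⟦next to 2⟧ = {2, 3, 4, 5, 8} ∩ {4, 5, 6, 7} = {4, 5}
… ∩ ⟦in 1⟧ = {4, 5} ∩ {1, 4, 6} = {4}
So ⟦card next to 2 in 1⟧ = {4}.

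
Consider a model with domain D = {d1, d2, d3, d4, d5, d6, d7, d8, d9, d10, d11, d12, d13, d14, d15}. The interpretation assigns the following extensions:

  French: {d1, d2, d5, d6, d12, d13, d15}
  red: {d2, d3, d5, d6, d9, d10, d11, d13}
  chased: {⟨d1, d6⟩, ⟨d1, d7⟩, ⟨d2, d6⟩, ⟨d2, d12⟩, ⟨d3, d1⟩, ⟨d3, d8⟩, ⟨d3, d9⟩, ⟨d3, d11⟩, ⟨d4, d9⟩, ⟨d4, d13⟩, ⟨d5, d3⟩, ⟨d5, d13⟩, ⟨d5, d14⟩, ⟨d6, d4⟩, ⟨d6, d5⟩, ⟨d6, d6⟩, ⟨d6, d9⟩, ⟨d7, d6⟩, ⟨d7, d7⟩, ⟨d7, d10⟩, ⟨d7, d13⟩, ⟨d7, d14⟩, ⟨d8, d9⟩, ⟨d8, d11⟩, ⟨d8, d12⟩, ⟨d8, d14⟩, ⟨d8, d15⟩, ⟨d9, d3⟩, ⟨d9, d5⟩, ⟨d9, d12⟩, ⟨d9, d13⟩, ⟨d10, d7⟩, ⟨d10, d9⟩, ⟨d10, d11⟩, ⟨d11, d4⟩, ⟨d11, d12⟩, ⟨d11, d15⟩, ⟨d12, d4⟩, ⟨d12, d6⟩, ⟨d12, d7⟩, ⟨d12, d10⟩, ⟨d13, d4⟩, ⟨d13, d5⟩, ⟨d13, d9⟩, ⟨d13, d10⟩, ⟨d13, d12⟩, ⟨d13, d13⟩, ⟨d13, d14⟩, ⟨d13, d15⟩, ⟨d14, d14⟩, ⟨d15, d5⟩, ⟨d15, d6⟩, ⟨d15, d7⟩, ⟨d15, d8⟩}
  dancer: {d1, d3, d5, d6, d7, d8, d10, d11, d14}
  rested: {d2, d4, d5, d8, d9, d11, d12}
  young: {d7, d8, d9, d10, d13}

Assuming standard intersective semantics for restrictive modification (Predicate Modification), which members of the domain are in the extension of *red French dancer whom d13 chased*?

⟦whom d13 chased⟧ = {x : ⟨d13, x⟩ ∈ ⟦chased⟧} = {d4, d5, d9, d10, d12, d13, d14, d15}
⟦dancer⟧ = {d1, d3, d5, d6, d7, d8, d10, d11, d14}
… ∩ ⟦whom d13 chased⟧ = {d1, d3, d5, d6, d7, d8, d10, d11, d14} ∩ {d4, d5, d9, d10, d12, d13, d14, d15} = {d5, d10, d14}
… ∩ ⟦red⟧ = {d5, d10, d14} ∩ {d2, d3, d5, d6, d9, d10, d11, d13} = {d5, d10}
… ∩ ⟦French⟧ = {d5, d10} ∩ {d1, d2, d5, d6, d12, d13, d15} = {d5}
So ⟦red French dancer whom d13 chased⟧ = {d5}.

{d5}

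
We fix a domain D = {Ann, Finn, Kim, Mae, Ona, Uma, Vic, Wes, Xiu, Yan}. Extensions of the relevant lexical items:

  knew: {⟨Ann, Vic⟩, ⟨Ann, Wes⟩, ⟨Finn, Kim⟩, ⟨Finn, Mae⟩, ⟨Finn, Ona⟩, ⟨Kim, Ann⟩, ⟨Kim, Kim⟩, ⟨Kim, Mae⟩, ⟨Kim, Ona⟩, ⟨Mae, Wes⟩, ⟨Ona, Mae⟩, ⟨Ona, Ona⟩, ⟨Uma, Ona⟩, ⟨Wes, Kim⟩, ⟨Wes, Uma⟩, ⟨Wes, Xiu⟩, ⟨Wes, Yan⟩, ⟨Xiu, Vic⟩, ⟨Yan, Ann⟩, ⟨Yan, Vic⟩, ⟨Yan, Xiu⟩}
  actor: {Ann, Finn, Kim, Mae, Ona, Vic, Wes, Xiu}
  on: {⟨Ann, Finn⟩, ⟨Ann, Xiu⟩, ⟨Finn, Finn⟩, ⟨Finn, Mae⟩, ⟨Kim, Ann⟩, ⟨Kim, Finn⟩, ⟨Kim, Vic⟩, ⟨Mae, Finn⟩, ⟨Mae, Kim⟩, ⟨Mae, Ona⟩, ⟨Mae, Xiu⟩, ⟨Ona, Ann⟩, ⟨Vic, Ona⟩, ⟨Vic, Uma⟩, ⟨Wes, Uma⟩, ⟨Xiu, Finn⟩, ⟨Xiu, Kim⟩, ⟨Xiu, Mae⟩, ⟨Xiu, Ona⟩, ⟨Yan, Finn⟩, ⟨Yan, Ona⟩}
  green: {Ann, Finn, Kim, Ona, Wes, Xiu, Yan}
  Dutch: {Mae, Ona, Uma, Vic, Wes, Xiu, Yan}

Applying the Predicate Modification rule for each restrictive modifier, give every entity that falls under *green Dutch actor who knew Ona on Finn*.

⟦who knew Ona⟧ = {x : ⟨x, Ona⟩ ∈ ⟦knew⟧} = {Finn, Kim, Ona, Uma}
⟦on Finn⟧ = {x : ⟨x, Finn⟩ ∈ ⟦on⟧} = {Ann, Finn, Kim, Mae, Xiu, Yan}
⟦actor⟧ = {Ann, Finn, Kim, Mae, Ona, Vic, Wes, Xiu}
… ∩ ⟦who knew Ona⟧ = {Ann, Finn, Kim, Mae, Ona, Vic, Wes, Xiu} ∩ {Finn, Kim, Ona, Uma} = {Finn, Kim, Ona}
… ∩ ⟦on Finn⟧ = {Finn, Kim, Ona} ∩ {Ann, Finn, Kim, Mae, Xiu, Yan} = {Finn, Kim}
… ∩ ⟦green⟧ = {Finn, Kim} ∩ {Ann, Finn, Kim, Ona, Wes, Xiu, Yan} = {Finn, Kim}
… ∩ ⟦Dutch⟧ = {Finn, Kim} ∩ {Mae, Ona, Uma, Vic, Wes, Xiu, Yan} = ∅
So ⟦green Dutch actor who knew Ona on Finn⟧ = {}.

{}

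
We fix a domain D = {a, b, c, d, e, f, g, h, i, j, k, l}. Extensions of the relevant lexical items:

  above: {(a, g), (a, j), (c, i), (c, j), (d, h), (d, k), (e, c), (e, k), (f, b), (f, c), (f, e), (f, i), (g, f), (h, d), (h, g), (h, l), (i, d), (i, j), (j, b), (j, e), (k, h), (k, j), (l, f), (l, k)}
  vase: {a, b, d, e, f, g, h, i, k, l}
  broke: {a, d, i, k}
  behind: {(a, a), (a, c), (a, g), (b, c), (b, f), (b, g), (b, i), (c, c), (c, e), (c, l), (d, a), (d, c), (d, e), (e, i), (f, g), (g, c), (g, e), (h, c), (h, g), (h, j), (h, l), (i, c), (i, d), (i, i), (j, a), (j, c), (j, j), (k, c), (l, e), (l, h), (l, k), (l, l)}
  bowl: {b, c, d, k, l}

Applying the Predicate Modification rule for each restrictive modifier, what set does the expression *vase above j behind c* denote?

{a, i, k}

⟦above j⟧ = {x : ⟨x, j⟩ ∈ ⟦above⟧} = {a, c, i, k}
⟦behind c⟧ = {x : ⟨x, c⟩ ∈ ⟦behind⟧} = {a, b, c, d, g, h, i, j, k}
⟦vase⟧ = {a, b, d, e, f, g, h, i, k, l}
… ∩ ⟦above j⟧ = {a, b, d, e, f, g, h, i, k, l} ∩ {a, c, i, k} = {a, i, k}
… ∩ ⟦behind c⟧ = {a, i, k} ∩ {a, b, c, d, g, h, i, j, k} = {a, i, k}
So ⟦vase above j behind c⟧ = {a, i, k}.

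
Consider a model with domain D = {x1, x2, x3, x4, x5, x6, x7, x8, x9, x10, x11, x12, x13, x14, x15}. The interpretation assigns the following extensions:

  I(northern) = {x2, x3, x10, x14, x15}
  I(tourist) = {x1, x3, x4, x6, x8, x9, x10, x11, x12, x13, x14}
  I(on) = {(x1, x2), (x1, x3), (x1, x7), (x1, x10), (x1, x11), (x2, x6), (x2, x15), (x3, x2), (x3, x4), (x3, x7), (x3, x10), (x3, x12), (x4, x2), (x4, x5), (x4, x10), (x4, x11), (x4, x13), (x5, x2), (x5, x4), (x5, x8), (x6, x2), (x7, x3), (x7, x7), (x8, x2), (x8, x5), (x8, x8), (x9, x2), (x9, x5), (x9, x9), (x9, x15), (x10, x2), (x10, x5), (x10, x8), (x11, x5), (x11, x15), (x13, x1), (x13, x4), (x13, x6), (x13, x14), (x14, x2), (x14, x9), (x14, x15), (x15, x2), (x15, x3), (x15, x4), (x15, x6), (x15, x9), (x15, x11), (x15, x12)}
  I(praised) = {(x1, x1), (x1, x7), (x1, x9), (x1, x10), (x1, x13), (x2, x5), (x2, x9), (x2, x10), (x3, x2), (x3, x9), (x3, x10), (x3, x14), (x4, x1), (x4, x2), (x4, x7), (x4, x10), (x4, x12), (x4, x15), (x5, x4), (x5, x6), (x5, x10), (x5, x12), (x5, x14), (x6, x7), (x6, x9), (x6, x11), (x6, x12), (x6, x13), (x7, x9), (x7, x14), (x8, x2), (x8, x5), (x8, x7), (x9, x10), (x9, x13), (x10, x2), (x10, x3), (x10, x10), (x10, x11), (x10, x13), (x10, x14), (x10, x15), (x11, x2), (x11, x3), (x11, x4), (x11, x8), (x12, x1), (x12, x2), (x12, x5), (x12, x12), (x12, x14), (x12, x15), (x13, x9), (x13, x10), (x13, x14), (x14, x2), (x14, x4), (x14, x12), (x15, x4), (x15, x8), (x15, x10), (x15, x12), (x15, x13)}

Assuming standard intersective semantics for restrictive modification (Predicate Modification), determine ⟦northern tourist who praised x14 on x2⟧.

{x3, x10}

⟦who praised x14⟧ = {x : ⟨x, x14⟩ ∈ ⟦praised⟧} = {x3, x5, x7, x10, x12, x13}
⟦on x2⟧ = {x : ⟨x, x2⟩ ∈ ⟦on⟧} = {x1, x3, x4, x5, x6, x8, x9, x10, x14, x15}
⟦tourist⟧ = {x1, x3, x4, x6, x8, x9, x10, x11, x12, x13, x14}
… ∩ ⟦who praised x14⟧ = {x1, x3, x4, x6, x8, x9, x10, x11, x12, x13, x14} ∩ {x3, x5, x7, x10, x12, x13} = {x3, x10, x12, x13}
… ∩ ⟦on x2⟧ = {x3, x10, x12, x13} ∩ {x1, x3, x4, x5, x6, x8, x9, x10, x14, x15} = {x3, x10}
… ∩ ⟦northern⟧ = {x3, x10} ∩ {x2, x3, x10, x14, x15} = {x3, x10}
So ⟦northern tourist who praised x14 on x2⟧ = {x3, x10}.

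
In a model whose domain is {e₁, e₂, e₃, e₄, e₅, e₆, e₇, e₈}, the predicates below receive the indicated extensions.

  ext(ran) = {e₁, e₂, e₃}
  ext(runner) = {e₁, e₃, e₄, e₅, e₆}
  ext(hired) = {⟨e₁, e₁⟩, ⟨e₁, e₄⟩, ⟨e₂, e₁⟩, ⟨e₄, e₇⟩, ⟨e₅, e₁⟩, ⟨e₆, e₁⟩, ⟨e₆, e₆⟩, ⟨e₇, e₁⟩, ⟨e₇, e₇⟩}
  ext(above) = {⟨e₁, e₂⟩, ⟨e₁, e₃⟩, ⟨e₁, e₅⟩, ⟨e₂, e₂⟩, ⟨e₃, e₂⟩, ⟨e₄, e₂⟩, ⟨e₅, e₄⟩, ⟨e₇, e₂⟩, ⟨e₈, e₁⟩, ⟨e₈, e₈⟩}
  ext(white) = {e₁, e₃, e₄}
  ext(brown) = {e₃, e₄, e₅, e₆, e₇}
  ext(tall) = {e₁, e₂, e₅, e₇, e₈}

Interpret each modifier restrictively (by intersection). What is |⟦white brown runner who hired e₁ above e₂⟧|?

0

⟦who hired e₁⟧ = {x : ⟨x, e₁⟩ ∈ ⟦hired⟧} = {e₁, e₂, e₅, e₆, e₇}
⟦above e₂⟧ = {x : ⟨x, e₂⟩ ∈ ⟦above⟧} = {e₁, e₂, e₃, e₄, e₇}
⟦runner⟧ = {e₁, e₃, e₄, e₅, e₆}
… ∩ ⟦who hired e₁⟧ = {e₁, e₃, e₄, e₅, e₆} ∩ {e₁, e₂, e₅, e₆, e₇} = {e₁, e₅, e₆}
… ∩ ⟦above e₂⟧ = {e₁, e₅, e₆} ∩ {e₁, e₂, e₃, e₄, e₇} = {e₁}
… ∩ ⟦white⟧ = {e₁} ∩ {e₁, e₃, e₄} = {e₁}
… ∩ ⟦brown⟧ = {e₁} ∩ {e₃, e₄, e₅, e₆, e₇} = ∅
⟦white brown runner who hired e₁ above e₂⟧ = ∅, so the cardinality is 0.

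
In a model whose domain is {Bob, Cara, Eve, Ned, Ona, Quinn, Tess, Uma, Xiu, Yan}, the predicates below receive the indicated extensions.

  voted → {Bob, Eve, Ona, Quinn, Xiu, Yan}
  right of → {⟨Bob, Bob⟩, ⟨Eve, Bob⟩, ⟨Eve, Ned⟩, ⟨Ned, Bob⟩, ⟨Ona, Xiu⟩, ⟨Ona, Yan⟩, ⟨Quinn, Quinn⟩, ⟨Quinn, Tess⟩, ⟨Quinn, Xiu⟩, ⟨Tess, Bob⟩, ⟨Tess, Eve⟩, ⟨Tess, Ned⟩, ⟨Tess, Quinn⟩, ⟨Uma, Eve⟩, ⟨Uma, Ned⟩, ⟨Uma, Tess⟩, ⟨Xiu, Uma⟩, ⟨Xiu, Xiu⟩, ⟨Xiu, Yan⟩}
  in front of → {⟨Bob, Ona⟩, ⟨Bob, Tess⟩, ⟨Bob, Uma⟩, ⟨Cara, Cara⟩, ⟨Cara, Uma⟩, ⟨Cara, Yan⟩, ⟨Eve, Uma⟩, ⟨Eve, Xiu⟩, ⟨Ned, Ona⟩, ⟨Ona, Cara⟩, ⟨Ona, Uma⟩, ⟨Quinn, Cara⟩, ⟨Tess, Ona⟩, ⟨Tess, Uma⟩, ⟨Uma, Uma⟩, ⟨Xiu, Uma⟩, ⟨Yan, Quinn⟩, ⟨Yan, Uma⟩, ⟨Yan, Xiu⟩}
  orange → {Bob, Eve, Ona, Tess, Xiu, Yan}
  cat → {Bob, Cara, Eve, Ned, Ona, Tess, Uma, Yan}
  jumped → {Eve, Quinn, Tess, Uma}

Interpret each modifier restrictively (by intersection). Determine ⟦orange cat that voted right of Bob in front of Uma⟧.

{Bob, Eve}

⟦that voted⟧ = ⟦voted⟧ = {Bob, Eve, Ona, Quinn, Xiu, Yan}
⟦right of Bob⟧ = {x : ⟨x, Bob⟩ ∈ ⟦right of⟧} = {Bob, Eve, Ned, Tess}
⟦in front of Uma⟧ = {x : ⟨x, Uma⟩ ∈ ⟦in front of⟧} = {Bob, Cara, Eve, Ona, Tess, Uma, Xiu, Yan}
⟦cat⟧ = {Bob, Cara, Eve, Ned, Ona, Tess, Uma, Yan}
… ∩ ⟦that voted⟧ = {Bob, Cara, Eve, Ned, Ona, Tess, Uma, Yan} ∩ {Bob, Eve, Ona, Quinn, Xiu, Yan} = {Bob, Eve, Ona, Yan}
… ∩ ⟦right of Bob⟧ = {Bob, Eve, Ona, Yan} ∩ {Bob, Eve, Ned, Tess} = {Bob, Eve}
… ∩ ⟦in front of Uma⟧ = {Bob, Eve} ∩ {Bob, Cara, Eve, Ona, Tess, Uma, Xiu, Yan} = {Bob, Eve}
… ∩ ⟦orange⟧ = {Bob, Eve} ∩ {Bob, Eve, Ona, Tess, Xiu, Yan} = {Bob, Eve}
So ⟦orange cat that voted right of Bob in front of Uma⟧ = {Bob, Eve}.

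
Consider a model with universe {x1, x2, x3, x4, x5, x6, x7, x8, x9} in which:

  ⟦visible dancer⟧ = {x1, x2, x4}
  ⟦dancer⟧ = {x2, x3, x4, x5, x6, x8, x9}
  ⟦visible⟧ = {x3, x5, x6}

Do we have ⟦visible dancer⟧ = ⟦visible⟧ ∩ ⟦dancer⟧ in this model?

⟦visible⟧ ∩ ⟦dancer⟧ = {x3, x5, x6} ∩ {x2, x3, x4, x5, x6, x8, x9} = {x3, x5, x6}
Observed ⟦visible dancer⟧ = {x1, x2, x4}.
These differ, so the modifier is not intersective in this model.

no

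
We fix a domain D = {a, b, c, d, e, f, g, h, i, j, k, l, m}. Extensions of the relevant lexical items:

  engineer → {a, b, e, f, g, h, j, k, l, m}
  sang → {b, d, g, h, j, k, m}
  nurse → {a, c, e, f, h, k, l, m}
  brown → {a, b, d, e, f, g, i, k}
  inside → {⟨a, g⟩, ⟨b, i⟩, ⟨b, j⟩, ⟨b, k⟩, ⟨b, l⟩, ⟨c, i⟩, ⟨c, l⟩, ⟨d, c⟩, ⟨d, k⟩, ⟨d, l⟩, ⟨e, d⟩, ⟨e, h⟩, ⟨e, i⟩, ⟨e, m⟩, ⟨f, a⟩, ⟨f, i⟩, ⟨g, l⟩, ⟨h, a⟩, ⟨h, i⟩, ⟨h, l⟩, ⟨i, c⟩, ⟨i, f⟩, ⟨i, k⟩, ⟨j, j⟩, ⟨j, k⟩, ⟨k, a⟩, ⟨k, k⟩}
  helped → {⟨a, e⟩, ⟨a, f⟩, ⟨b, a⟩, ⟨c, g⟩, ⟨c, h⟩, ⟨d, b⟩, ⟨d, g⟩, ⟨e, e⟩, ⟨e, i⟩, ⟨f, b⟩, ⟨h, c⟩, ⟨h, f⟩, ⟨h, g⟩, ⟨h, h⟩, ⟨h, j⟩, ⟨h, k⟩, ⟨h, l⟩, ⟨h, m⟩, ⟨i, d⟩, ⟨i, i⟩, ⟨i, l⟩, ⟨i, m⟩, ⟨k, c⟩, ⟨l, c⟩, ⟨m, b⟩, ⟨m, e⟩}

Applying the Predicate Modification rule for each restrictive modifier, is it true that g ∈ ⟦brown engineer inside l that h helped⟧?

yes

⟦inside l⟧ = {x : ⟨x, l⟩ ∈ ⟦inside⟧} = {b, c, d, g, h}
⟦that h helped⟧ = {x : ⟨h, x⟩ ∈ ⟦helped⟧} = {c, f, g, h, j, k, l, m}
⟦engineer⟧ = {a, b, e, f, g, h, j, k, l, m}
… ∩ ⟦inside l⟧ = {a, b, e, f, g, h, j, k, l, m} ∩ {b, c, d, g, h} = {b, g, h}
… ∩ ⟦that h helped⟧ = {b, g, h} ∩ {c, f, g, h, j, k, l, m} = {g, h}
… ∩ ⟦brown⟧ = {g, h} ∩ {a, b, d, e, f, g, i, k} = {g}
⟦brown engineer inside l that h helped⟧ = {g}; g ∈ this set.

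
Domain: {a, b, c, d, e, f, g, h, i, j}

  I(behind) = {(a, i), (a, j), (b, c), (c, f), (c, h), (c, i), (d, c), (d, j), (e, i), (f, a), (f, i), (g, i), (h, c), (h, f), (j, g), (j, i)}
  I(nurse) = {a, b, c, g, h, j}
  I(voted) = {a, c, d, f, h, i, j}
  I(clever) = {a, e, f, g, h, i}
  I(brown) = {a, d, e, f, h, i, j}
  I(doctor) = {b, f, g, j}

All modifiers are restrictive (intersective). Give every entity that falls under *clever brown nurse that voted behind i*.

{a}

⟦that voted⟧ = ⟦voted⟧ = {a, c, d, f, h, i, j}
⟦behind i⟧ = {x : ⟨x, i⟩ ∈ ⟦behind⟧} = {a, c, e, f, g, j}
⟦nurse⟧ = {a, b, c, g, h, j}
… ∩ ⟦that voted⟧ = {a, b, c, g, h, j} ∩ {a, c, d, f, h, i, j} = {a, c, h, j}
… ∩ ⟦behind i⟧ = {a, c, h, j} ∩ {a, c, e, f, g, j} = {a, c, j}
… ∩ ⟦clever⟧ = {a, c, j} ∩ {a, e, f, g, h, i} = {a}
… ∩ ⟦brown⟧ = {a} ∩ {a, d, e, f, h, i, j} = {a}
So ⟦clever brown nurse that voted behind i⟧ = {a}.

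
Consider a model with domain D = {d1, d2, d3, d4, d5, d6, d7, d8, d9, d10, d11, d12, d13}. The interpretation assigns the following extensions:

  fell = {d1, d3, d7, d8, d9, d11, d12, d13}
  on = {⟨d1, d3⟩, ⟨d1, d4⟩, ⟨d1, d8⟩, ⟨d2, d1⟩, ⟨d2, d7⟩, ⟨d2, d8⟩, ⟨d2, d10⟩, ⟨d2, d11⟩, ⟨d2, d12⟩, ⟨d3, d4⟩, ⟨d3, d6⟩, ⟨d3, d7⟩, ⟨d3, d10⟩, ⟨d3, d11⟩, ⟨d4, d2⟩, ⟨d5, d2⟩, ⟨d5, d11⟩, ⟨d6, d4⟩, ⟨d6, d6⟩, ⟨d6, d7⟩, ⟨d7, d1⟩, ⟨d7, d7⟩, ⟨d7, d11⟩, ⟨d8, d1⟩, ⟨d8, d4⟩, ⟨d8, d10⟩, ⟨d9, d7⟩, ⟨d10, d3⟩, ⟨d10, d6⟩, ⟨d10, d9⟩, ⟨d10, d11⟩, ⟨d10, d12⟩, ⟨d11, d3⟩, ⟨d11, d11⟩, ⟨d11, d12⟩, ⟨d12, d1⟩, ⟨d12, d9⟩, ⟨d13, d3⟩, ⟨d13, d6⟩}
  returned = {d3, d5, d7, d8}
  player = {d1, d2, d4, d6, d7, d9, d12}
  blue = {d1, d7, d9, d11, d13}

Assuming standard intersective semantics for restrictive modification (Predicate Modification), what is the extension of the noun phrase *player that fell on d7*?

⟦that fell⟧ = ⟦fell⟧ = {d1, d3, d7, d8, d9, d11, d12, d13}
⟦on d7⟧ = {x : ⟨x, d7⟩ ∈ ⟦on⟧} = {d2, d3, d6, d7, d9}
⟦player⟧ = {d1, d2, d4, d6, d7, d9, d12}
… ∩ ⟦that fell⟧ = {d1, d2, d4, d6, d7, d9, d12} ∩ {d1, d3, d7, d8, d9, d11, d12, d13} = {d1, d7, d9, d12}
… ∩ ⟦on d7⟧ = {d1, d7, d9, d12} ∩ {d2, d3, d6, d7, d9} = {d7, d9}
So ⟦player that fell on d7⟧ = {d7, d9}.

{d7, d9}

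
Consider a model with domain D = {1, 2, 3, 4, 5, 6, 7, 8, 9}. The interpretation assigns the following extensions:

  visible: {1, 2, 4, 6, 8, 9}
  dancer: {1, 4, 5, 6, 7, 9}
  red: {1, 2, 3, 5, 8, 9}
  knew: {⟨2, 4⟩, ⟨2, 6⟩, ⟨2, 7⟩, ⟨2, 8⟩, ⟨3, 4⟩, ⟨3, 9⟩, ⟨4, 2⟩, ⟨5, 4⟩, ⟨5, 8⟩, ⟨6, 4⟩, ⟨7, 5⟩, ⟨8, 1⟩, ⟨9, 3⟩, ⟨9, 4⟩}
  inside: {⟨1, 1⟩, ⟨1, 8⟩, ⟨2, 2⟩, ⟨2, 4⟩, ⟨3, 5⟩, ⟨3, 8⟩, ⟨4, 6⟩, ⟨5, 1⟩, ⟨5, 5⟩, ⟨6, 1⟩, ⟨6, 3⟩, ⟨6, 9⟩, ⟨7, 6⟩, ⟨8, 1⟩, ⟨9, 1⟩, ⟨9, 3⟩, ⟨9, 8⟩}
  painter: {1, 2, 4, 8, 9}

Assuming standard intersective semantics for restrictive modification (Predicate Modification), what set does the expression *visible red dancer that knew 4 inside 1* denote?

⟦that knew 4⟧ = {x : ⟨x, 4⟩ ∈ ⟦knew⟧} = {2, 3, 5, 6, 9}
⟦inside 1⟧ = {x : ⟨x, 1⟩ ∈ ⟦inside⟧} = {1, 5, 6, 8, 9}
⟦dancer⟧ = {1, 4, 5, 6, 7, 9}
… ∩ ⟦that knew 4⟧ = {1, 4, 5, 6, 7, 9} ∩ {2, 3, 5, 6, 9} = {5, 6, 9}
… ∩ ⟦inside 1⟧ = {5, 6, 9} ∩ {1, 5, 6, 8, 9} = {5, 6, 9}
… ∩ ⟦visible⟧ = {5, 6, 9} ∩ {1, 2, 4, 6, 8, 9} = {6, 9}
… ∩ ⟦red⟧ = {6, 9} ∩ {1, 2, 3, 5, 8, 9} = {9}
So ⟦visible red dancer that knew 4 inside 1⟧ = {9}.

{9}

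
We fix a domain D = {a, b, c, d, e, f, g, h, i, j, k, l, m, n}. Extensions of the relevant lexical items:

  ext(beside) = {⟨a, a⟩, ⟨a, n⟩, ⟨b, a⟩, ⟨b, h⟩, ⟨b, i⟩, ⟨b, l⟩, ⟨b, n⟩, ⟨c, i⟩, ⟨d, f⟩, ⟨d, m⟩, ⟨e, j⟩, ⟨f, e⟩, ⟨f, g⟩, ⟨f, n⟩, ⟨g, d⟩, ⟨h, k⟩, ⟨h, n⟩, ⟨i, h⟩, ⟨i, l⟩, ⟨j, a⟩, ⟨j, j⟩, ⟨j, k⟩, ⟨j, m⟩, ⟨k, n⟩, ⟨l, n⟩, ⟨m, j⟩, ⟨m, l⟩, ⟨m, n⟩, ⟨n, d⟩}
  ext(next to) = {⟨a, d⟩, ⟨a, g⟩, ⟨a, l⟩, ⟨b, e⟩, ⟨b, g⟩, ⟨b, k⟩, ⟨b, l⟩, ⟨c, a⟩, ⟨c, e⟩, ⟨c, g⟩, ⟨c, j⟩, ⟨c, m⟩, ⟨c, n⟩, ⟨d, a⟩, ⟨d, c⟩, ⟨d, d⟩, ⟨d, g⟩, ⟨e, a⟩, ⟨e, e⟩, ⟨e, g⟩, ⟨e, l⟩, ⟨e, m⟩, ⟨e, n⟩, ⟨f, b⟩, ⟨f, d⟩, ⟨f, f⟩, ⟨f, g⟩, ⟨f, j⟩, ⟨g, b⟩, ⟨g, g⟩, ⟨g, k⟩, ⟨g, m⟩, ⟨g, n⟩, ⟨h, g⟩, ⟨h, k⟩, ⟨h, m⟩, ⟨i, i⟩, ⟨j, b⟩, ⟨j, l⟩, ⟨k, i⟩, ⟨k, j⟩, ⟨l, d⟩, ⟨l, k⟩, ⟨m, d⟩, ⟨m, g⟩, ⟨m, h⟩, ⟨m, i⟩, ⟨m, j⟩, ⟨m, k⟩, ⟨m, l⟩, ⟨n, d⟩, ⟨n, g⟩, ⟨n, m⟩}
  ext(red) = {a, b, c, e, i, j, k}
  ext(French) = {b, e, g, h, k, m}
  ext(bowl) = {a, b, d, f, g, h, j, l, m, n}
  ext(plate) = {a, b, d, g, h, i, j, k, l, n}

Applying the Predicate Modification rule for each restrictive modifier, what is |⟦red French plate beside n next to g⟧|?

⟦beside n⟧ = {x : ⟨x, n⟩ ∈ ⟦beside⟧} = {a, b, f, h, k, l, m}
⟦next to g⟧ = {x : ⟨x, g⟩ ∈ ⟦next to⟧} = {a, b, c, d, e, f, g, h, m, n}
⟦plate⟧ = {a, b, d, g, h, i, j, k, l, n}
… ∩ ⟦beside n⟧ = {a, b, d, g, h, i, j, k, l, n} ∩ {a, b, f, h, k, l, m} = {a, b, h, k, l}
… ∩ ⟦next to g⟧ = {a, b, h, k, l} ∩ {a, b, c, d, e, f, g, h, m, n} = {a, b, h}
… ∩ ⟦red⟧ = {a, b, h} ∩ {a, b, c, e, i, j, k} = {a, b}
… ∩ ⟦French⟧ = {a, b} ∩ {b, e, g, h, k, m} = {b}
⟦red French plate beside n next to g⟧ = {b}, so the cardinality is 1.

1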